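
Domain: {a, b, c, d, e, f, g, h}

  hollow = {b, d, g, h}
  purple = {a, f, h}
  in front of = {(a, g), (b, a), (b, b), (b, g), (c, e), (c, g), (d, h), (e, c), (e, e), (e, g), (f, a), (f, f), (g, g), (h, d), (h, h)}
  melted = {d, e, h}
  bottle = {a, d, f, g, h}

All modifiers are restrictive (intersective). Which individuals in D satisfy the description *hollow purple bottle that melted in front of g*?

⟦that melted⟧ = ⟦melted⟧ = {d, e, h}
⟦in front of g⟧ = {x : ⟨x, g⟩ ∈ ⟦in front of⟧} = {a, b, c, e, g}
⟦bottle⟧ = {a, d, f, g, h}
… ∩ ⟦that melted⟧ = {a, d, f, g, h} ∩ {d, e, h} = {d, h}
… ∩ ⟦in front of g⟧ = {d, h} ∩ {a, b, c, e, g} = ∅
… ∩ ⟦hollow⟧ = ∅ ∩ {b, d, g, h} = ∅
… ∩ ⟦purple⟧ = ∅ ∩ {a, f, h} = ∅
So ⟦hollow purple bottle that melted in front of g⟧ = {}.

{}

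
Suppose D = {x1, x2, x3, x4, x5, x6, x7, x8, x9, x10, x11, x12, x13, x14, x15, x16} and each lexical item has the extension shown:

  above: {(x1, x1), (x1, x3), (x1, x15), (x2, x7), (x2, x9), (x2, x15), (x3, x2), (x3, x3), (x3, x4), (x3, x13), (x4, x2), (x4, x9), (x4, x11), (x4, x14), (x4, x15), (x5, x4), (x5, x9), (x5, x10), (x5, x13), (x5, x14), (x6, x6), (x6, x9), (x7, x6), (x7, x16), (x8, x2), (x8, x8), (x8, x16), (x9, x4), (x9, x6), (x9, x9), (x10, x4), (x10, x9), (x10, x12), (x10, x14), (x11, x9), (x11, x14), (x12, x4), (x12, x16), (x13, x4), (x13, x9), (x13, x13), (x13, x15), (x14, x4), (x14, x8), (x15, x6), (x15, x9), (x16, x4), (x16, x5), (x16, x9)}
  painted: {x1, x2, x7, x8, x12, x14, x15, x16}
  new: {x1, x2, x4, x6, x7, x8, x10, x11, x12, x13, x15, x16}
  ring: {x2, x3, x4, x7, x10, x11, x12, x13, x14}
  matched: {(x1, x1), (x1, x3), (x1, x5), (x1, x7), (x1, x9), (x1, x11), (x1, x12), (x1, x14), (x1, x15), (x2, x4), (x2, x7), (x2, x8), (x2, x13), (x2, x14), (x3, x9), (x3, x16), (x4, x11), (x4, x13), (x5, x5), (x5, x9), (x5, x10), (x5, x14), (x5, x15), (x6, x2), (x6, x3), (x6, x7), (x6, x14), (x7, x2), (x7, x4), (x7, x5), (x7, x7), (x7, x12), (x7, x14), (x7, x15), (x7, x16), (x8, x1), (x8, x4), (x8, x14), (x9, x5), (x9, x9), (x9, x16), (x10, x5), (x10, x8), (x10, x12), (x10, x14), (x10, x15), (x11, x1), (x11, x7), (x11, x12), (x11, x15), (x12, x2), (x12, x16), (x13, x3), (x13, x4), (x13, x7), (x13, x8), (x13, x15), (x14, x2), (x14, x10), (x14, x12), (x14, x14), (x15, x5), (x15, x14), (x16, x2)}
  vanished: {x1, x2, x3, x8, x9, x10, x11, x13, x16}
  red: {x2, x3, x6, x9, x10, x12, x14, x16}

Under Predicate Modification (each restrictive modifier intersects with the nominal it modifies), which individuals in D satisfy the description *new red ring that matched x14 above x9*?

{x2, x10}

⟦that matched x14⟧ = {x : ⟨x, x14⟩ ∈ ⟦matched⟧} = {x1, x2, x5, x6, x7, x8, x10, x14, x15}
⟦above x9⟧ = {x : ⟨x, x9⟩ ∈ ⟦above⟧} = {x2, x4, x5, x6, x9, x10, x11, x13, x15, x16}
⟦ring⟧ = {x2, x3, x4, x7, x10, x11, x12, x13, x14}
… ∩ ⟦that matched x14⟧ = {x2, x3, x4, x7, x10, x11, x12, x13, x14} ∩ {x1, x2, x5, x6, x7, x8, x10, x14, x15} = {x2, x7, x10, x14}
… ∩ ⟦above x9⟧ = {x2, x7, x10, x14} ∩ {x2, x4, x5, x6, x9, x10, x11, x13, x15, x16} = {x2, x10}
… ∩ ⟦new⟧ = {x2, x10} ∩ {x1, x2, x4, x6, x7, x8, x10, x11, x12, x13, x15, x16} = {x2, x10}
… ∩ ⟦red⟧ = {x2, x10} ∩ {x2, x3, x6, x9, x10, x12, x14, x16} = {x2, x10}
So ⟦new red ring that matched x14 above x9⟧ = {x2, x10}.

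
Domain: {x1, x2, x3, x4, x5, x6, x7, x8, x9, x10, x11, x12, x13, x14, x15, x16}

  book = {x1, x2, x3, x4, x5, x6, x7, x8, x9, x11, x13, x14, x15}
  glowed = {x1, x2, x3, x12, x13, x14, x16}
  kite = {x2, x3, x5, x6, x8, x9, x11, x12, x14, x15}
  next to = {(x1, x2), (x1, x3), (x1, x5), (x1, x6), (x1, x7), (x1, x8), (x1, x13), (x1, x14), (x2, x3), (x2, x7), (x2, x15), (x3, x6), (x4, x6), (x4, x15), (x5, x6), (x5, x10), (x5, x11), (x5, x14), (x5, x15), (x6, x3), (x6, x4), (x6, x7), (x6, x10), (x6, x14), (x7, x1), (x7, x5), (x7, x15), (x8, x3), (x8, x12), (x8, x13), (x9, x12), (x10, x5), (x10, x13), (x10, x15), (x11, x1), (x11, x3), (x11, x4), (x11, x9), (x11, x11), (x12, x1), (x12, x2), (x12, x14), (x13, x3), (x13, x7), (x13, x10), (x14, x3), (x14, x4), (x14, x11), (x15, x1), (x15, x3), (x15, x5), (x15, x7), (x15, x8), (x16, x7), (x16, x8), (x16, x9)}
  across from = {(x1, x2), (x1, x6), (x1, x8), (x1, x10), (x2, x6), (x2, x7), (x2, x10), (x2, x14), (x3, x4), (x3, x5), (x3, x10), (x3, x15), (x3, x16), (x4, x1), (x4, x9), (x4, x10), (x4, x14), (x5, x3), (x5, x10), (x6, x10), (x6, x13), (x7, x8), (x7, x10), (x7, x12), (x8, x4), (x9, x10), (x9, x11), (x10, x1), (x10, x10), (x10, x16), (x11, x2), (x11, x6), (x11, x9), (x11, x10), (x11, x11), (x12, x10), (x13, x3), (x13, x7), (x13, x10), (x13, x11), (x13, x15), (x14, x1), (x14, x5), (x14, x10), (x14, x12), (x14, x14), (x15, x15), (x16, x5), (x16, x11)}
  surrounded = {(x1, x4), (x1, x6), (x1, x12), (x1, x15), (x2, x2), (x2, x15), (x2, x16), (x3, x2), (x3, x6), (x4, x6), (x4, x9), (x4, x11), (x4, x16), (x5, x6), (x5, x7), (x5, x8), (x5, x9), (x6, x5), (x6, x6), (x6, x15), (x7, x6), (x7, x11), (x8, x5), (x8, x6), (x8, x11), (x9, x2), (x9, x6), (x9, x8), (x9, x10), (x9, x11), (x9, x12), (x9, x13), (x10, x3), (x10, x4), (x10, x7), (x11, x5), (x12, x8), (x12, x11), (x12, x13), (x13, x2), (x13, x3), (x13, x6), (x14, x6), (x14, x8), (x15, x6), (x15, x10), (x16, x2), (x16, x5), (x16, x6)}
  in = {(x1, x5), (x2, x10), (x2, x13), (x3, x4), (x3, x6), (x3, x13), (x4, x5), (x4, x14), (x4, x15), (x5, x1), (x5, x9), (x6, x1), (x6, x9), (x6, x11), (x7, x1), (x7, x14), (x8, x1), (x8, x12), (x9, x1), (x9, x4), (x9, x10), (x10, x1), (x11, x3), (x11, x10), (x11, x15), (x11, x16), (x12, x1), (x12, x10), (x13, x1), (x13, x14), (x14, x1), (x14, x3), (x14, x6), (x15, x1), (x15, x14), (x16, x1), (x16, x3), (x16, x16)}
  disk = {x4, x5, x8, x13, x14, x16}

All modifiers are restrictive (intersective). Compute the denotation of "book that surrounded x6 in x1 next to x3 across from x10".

⟦that surrounded x6⟧ = {x : ⟨x, x6⟩ ∈ ⟦surrounded⟧} = {x1, x3, x4, x5, x6, x7, x8, x9, x13, x14, x15, x16}
⟦in x1⟧ = {x : ⟨x, x1⟩ ∈ ⟦in⟧} = {x5, x6, x7, x8, x9, x10, x12, x13, x14, x15, x16}
⟦next to x3⟧ = {x : ⟨x, x3⟩ ∈ ⟦next to⟧} = {x1, x2, x6, x8, x11, x13, x14, x15}
⟦across from x10⟧ = {x : ⟨x, x10⟩ ∈ ⟦across from⟧} = {x1, x2, x3, x4, x5, x6, x7, x9, x10, x11, x12, x13, x14}
⟦book⟧ = {x1, x2, x3, x4, x5, x6, x7, x8, x9, x11, x13, x14, x15}
… ∩ ⟦that surrounded x6⟧ = {x1, x2, x3, x4, x5, x6, x7, x8, x9, x11, x13, x14, x15} ∩ {x1, x3, x4, x5, x6, x7, x8, x9, x13, x14, x15, x16} = {x1, x3, x4, x5, x6, x7, x8, x9, x13, x14, x15}
… ∩ ⟦in x1⟧ = {x1, x3, x4, x5, x6, x7, x8, x9, x13, x14, x15} ∩ {x5, x6, x7, x8, x9, x10, x12, x13, x14, x15, x16} = {x5, x6, x7, x8, x9, x13, x14, x15}
… ∩ ⟦next to x3⟧ = {x5, x6, x7, x8, x9, x13, x14, x15} ∩ {x1, x2, x6, x8, x11, x13, x14, x15} = {x6, x8, x13, x14, x15}
… ∩ ⟦across from x10⟧ = {x6, x8, x13, x14, x15} ∩ {x1, x2, x3, x4, x5, x6, x7, x9, x10, x11, x12, x13, x14} = {x6, x13, x14}
So ⟦book that surrounded x6 in x1 next to x3 across from x10⟧ = {x6, x13, x14}.

{x6, x13, x14}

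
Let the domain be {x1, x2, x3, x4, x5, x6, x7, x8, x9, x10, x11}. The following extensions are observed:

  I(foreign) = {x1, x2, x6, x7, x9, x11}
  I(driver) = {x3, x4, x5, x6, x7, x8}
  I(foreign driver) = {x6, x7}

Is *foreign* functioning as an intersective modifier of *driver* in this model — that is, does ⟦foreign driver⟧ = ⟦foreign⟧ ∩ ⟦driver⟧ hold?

⟦foreign⟧ ∩ ⟦driver⟧ = {x1, x2, x6, x7, x9, x11} ∩ {x3, x4, x5, x6, x7, x8} = {x6, x7}
Observed ⟦foreign driver⟧ = {x6, x7}.
These coincide, so the modifier is intersective here.

yes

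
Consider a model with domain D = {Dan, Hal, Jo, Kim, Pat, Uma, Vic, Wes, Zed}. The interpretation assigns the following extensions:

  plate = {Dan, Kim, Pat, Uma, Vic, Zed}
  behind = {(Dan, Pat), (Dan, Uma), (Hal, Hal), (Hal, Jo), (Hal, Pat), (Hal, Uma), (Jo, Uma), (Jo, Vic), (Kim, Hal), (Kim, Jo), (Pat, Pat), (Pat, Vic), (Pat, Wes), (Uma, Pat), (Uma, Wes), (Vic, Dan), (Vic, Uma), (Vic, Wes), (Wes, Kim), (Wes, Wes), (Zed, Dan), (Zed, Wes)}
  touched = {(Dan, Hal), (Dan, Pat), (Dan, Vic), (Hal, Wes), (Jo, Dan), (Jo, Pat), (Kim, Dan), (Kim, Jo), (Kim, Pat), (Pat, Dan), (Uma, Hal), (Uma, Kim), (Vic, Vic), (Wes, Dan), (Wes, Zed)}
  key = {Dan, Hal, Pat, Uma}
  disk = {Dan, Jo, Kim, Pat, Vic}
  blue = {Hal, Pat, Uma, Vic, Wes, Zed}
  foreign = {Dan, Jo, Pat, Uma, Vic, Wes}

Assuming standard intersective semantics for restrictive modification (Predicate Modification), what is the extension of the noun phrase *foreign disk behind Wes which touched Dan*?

{Pat}

⟦behind Wes⟧ = {x : ⟨x, Wes⟩ ∈ ⟦behind⟧} = {Pat, Uma, Vic, Wes, Zed}
⟦which touched Dan⟧ = {x : ⟨x, Dan⟩ ∈ ⟦touched⟧} = {Jo, Kim, Pat, Wes}
⟦disk⟧ = {Dan, Jo, Kim, Pat, Vic}
… ∩ ⟦behind Wes⟧ = {Dan, Jo, Kim, Pat, Vic} ∩ {Pat, Uma, Vic, Wes, Zed} = {Pat, Vic}
… ∩ ⟦which touched Dan⟧ = {Pat, Vic} ∩ {Jo, Kim, Pat, Wes} = {Pat}
… ∩ ⟦foreign⟧ = {Pat} ∩ {Dan, Jo, Pat, Uma, Vic, Wes} = {Pat}
So ⟦foreign disk behind Wes which touched Dan⟧ = {Pat}.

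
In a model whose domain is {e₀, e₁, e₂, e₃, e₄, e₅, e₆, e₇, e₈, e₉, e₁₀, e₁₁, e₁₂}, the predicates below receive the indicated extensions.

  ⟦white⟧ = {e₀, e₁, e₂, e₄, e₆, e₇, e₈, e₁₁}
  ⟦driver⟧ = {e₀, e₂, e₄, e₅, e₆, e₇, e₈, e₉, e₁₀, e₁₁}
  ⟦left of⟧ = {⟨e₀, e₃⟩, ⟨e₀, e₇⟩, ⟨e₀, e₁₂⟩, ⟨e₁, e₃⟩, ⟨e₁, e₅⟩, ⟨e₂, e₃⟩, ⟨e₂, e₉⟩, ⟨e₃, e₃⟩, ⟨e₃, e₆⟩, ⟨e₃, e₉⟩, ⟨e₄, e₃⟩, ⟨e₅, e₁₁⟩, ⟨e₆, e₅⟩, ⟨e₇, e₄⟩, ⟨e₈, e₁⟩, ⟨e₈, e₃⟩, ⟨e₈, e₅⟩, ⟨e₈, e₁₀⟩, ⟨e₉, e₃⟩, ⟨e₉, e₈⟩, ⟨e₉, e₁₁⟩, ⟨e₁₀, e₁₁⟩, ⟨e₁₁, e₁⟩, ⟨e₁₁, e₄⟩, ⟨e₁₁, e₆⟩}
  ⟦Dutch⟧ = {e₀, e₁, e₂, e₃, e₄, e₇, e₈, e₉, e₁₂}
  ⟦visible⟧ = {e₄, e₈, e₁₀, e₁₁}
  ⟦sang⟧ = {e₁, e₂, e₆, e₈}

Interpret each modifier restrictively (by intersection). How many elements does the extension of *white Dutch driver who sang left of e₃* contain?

⟦who sang⟧ = ⟦sang⟧ = {e₁, e₂, e₆, e₈}
⟦left of e₃⟧ = {x : ⟨x, e₃⟩ ∈ ⟦left of⟧} = {e₀, e₁, e₂, e₃, e₄, e₈, e₉}
⟦driver⟧ = {e₀, e₂, e₄, e₅, e₆, e₇, e₈, e₉, e₁₀, e₁₁}
… ∩ ⟦who sang⟧ = {e₀, e₂, e₄, e₅, e₆, e₇, e₈, e₉, e₁₀, e₁₁} ∩ {e₁, e₂, e₆, e₈} = {e₂, e₆, e₈}
… ∩ ⟦left of e₃⟧ = {e₂, e₆, e₈} ∩ {e₀, e₁, e₂, e₃, e₄, e₈, e₉} = {e₂, e₈}
… ∩ ⟦white⟧ = {e₂, e₈} ∩ {e₀, e₁, e₂, e₄, e₆, e₇, e₈, e₁₁} = {e₂, e₈}
… ∩ ⟦Dutch⟧ = {e₂, e₈} ∩ {e₀, e₁, e₂, e₃, e₄, e₇, e₈, e₉, e₁₂} = {e₂, e₈}
⟦white Dutch driver who sang left of e₃⟧ = {e₂, e₈}, so the cardinality is 2.

2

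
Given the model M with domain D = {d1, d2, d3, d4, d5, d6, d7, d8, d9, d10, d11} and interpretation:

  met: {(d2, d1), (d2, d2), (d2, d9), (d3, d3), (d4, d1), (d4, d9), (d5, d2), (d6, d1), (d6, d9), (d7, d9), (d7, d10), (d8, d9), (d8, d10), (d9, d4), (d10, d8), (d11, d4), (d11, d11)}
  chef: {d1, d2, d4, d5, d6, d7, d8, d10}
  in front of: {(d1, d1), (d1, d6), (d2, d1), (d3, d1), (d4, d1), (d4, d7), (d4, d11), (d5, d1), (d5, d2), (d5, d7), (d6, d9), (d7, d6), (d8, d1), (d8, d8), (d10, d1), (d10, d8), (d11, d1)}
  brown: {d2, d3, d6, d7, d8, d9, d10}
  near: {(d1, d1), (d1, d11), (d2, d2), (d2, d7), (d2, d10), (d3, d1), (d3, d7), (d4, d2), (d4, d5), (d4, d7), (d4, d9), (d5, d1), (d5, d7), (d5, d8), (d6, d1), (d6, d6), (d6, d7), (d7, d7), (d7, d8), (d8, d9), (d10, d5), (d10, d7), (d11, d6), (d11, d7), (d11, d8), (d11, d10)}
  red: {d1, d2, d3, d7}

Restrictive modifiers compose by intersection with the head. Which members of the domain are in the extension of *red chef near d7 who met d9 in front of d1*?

{d2}

⟦near d7⟧ = {x : ⟨x, d7⟩ ∈ ⟦near⟧} = {d2, d3, d4, d5, d6, d7, d10, d11}
⟦who met d9⟧ = {x : ⟨x, d9⟩ ∈ ⟦met⟧} = {d2, d4, d6, d7, d8}
⟦in front of d1⟧ = {x : ⟨x, d1⟩ ∈ ⟦in front of⟧} = {d1, d2, d3, d4, d5, d8, d10, d11}
⟦chef⟧ = {d1, d2, d4, d5, d6, d7, d8, d10}
… ∩ ⟦near d7⟧ = {d1, d2, d4, d5, d6, d7, d8, d10} ∩ {d2, d3, d4, d5, d6, d7, d10, d11} = {d2, d4, d5, d6, d7, d10}
… ∩ ⟦who met d9⟧ = {d2, d4, d5, d6, d7, d10} ∩ {d2, d4, d6, d7, d8} = {d2, d4, d6, d7}
… ∩ ⟦in front of d1⟧ = {d2, d4, d6, d7} ∩ {d1, d2, d3, d4, d5, d8, d10, d11} = {d2, d4}
… ∩ ⟦red⟧ = {d2, d4} ∩ {d1, d2, d3, d7} = {d2}
So ⟦red chef near d7 who met d9 in front of d1⟧ = {d2}.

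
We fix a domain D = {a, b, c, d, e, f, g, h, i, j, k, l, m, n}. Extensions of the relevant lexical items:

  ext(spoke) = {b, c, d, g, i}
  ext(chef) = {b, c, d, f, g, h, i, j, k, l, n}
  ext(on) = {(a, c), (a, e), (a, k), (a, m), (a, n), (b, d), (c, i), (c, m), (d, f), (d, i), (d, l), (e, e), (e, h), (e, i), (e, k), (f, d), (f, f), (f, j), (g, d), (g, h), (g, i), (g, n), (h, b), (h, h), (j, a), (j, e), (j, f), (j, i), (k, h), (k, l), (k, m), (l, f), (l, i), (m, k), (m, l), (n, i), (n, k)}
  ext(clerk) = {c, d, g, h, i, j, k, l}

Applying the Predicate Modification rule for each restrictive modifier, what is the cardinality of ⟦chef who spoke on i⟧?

3

⟦who spoke⟧ = ⟦spoke⟧ = {b, c, d, g, i}
⟦on i⟧ = {x : ⟨x, i⟩ ∈ ⟦on⟧} = {c, d, e, g, j, l, n}
⟦chef⟧ = {b, c, d, f, g, h, i, j, k, l, n}
… ∩ ⟦who spoke⟧ = {b, c, d, f, g, h, i, j, k, l, n} ∩ {b, c, d, g, i} = {b, c, d, g, i}
… ∩ ⟦on i⟧ = {b, c, d, g, i} ∩ {c, d, e, g, j, l, n} = {c, d, g}
⟦chef who spoke on i⟧ = {c, d, g}, so the cardinality is 3.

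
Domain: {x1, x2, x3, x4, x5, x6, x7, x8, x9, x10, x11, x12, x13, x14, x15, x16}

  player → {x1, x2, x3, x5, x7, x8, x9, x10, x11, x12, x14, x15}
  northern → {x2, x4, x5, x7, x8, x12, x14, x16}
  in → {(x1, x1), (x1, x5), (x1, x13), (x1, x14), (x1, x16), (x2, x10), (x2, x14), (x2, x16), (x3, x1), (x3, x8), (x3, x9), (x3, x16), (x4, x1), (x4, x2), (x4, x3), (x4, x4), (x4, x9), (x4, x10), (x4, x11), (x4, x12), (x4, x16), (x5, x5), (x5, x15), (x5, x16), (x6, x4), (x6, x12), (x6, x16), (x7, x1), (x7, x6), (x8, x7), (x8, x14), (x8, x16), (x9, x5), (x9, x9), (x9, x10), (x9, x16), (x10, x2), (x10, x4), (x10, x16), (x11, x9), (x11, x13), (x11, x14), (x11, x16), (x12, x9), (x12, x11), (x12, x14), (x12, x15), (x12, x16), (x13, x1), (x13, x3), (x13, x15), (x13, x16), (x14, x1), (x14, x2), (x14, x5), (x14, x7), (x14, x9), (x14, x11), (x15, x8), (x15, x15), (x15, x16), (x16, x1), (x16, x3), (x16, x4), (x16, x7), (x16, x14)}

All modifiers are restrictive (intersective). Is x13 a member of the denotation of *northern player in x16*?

no

⟦in x16⟧ = {x : ⟨x, x16⟩ ∈ ⟦in⟧} = {x1, x2, x3, x4, x5, x6, x8, x9, x10, x11, x12, x13, x15}
⟦player⟧ = {x1, x2, x3, x5, x7, x8, x9, x10, x11, x12, x14, x15}
… ∩ ⟦in x16⟧ = {x1, x2, x3, x5, x7, x8, x9, x10, x11, x12, x14, x15} ∩ {x1, x2, x3, x4, x5, x6, x8, x9, x10, x11, x12, x13, x15} = {x1, x2, x3, x5, x8, x9, x10, x11, x12, x15}
… ∩ ⟦northern⟧ = {x1, x2, x3, x5, x8, x9, x10, x11, x12, x15} ∩ {x2, x4, x5, x7, x8, x12, x14, x16} = {x2, x5, x8, x12}
⟦northern player in x16⟧ = {x2, x5, x8, x12}; x13 ∉ this set.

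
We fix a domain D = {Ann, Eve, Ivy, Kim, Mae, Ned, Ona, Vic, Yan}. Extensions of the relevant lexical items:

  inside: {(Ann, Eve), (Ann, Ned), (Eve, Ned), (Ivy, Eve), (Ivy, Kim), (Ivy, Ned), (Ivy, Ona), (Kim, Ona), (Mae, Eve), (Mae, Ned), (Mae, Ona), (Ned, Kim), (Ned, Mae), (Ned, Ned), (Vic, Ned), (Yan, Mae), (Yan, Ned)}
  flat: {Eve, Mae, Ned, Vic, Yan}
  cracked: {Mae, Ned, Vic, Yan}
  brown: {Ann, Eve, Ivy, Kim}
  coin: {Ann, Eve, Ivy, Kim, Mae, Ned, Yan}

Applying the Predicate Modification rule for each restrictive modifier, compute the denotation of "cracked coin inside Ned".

{Mae, Ned, Yan}

⟦inside Ned⟧ = {x : ⟨x, Ned⟩ ∈ ⟦inside⟧} = {Ann, Eve, Ivy, Mae, Ned, Vic, Yan}
⟦coin⟧ = {Ann, Eve, Ivy, Kim, Mae, Ned, Yan}
… ∩ ⟦inside Ned⟧ = {Ann, Eve, Ivy, Kim, Mae, Ned, Yan} ∩ {Ann, Eve, Ivy, Mae, Ned, Vic, Yan} = {Ann, Eve, Ivy, Mae, Ned, Yan}
… ∩ ⟦cracked⟧ = {Ann, Eve, Ivy, Mae, Ned, Yan} ∩ {Mae, Ned, Vic, Yan} = {Mae, Ned, Yan}
So ⟦cracked coin inside Ned⟧ = {Mae, Ned, Yan}.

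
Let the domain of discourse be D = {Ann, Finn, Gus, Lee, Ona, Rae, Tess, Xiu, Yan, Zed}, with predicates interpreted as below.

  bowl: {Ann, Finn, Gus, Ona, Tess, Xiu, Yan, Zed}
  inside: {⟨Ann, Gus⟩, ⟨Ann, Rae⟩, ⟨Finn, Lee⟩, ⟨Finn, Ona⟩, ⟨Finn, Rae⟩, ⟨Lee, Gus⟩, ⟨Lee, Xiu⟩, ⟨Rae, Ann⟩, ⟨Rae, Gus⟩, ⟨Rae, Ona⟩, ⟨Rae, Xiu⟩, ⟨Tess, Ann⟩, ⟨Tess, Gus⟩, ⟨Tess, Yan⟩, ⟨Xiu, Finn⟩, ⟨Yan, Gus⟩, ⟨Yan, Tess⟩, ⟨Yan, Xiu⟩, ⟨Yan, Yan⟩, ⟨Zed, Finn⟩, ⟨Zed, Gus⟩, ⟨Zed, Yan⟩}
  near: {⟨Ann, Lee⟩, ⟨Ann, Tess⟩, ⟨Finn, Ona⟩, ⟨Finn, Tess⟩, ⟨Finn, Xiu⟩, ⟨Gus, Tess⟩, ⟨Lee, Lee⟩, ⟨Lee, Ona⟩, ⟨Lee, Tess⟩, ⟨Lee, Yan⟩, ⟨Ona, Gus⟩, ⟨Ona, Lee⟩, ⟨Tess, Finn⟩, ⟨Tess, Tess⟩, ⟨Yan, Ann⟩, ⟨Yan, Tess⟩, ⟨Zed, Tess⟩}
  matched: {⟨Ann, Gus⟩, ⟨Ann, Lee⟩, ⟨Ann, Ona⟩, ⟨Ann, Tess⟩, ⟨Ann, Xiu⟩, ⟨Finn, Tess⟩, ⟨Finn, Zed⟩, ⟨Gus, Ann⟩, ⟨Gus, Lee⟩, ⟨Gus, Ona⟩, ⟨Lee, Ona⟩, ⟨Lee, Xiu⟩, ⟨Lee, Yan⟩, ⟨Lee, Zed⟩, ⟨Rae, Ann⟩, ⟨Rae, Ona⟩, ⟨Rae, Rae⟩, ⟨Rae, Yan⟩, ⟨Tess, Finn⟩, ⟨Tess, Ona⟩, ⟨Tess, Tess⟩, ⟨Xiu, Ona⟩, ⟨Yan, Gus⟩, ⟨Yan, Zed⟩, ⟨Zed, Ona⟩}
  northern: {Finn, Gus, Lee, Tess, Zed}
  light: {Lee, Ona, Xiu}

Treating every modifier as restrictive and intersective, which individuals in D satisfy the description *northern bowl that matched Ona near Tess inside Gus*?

{Tess, Zed}

⟦that matched Ona⟧ = {x : ⟨x, Ona⟩ ∈ ⟦matched⟧} = {Ann, Gus, Lee, Rae, Tess, Xiu, Zed}
⟦near Tess⟧ = {x : ⟨x, Tess⟩ ∈ ⟦near⟧} = {Ann, Finn, Gus, Lee, Tess, Yan, Zed}
⟦inside Gus⟧ = {x : ⟨x, Gus⟩ ∈ ⟦inside⟧} = {Ann, Lee, Rae, Tess, Yan, Zed}
⟦bowl⟧ = {Ann, Finn, Gus, Ona, Tess, Xiu, Yan, Zed}
… ∩ ⟦that matched Ona⟧ = {Ann, Finn, Gus, Ona, Tess, Xiu, Yan, Zed} ∩ {Ann, Gus, Lee, Rae, Tess, Xiu, Zed} = {Ann, Gus, Tess, Xiu, Zed}
… ∩ ⟦near Tess⟧ = {Ann, Gus, Tess, Xiu, Zed} ∩ {Ann, Finn, Gus, Lee, Tess, Yan, Zed} = {Ann, Gus, Tess, Zed}
… ∩ ⟦inside Gus⟧ = {Ann, Gus, Tess, Zed} ∩ {Ann, Lee, Rae, Tess, Yan, Zed} = {Ann, Tess, Zed}
… ∩ ⟦northern⟧ = {Ann, Tess, Zed} ∩ {Finn, Gus, Lee, Tess, Zed} = {Tess, Zed}
So ⟦northern bowl that matched Ona near Tess inside Gus⟧ = {Tess, Zed}.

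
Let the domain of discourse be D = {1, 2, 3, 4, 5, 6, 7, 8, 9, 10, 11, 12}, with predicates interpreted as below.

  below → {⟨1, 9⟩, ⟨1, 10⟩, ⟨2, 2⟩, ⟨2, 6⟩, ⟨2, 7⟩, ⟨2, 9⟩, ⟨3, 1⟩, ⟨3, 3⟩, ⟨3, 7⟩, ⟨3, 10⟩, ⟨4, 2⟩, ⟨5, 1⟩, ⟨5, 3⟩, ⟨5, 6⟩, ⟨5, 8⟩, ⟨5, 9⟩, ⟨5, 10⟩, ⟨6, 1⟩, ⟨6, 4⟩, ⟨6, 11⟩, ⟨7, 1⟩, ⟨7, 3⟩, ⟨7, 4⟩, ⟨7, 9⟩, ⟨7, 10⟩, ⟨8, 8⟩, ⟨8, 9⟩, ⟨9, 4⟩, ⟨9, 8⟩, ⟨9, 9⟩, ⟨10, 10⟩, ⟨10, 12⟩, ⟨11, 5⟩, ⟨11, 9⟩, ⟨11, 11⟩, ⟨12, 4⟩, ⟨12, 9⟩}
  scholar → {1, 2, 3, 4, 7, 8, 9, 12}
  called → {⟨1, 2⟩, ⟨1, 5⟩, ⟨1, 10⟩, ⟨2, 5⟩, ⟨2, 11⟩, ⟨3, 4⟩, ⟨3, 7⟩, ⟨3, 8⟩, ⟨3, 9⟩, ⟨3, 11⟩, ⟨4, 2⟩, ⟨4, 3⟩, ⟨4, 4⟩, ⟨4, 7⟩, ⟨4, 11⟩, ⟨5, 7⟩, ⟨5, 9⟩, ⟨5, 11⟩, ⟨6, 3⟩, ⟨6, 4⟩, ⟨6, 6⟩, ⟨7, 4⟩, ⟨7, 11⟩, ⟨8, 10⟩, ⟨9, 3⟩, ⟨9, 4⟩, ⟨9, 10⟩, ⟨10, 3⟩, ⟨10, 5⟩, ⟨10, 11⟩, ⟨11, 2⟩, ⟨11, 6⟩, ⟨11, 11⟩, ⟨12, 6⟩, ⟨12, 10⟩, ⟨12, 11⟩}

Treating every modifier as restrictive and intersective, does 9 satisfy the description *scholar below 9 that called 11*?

no

⟦below 9⟧ = {x : ⟨x, 9⟩ ∈ ⟦below⟧} = {1, 2, 5, 7, 8, 9, 11, 12}
⟦that called 11⟧ = {x : ⟨x, 11⟩ ∈ ⟦called⟧} = {2, 3, 4, 5, 7, 10, 11, 12}
⟦scholar⟧ = {1, 2, 3, 4, 7, 8, 9, 12}
… ∩ ⟦below 9⟧ = {1, 2, 3, 4, 7, 8, 9, 12} ∩ {1, 2, 5, 7, 8, 9, 11, 12} = {1, 2, 7, 8, 9, 12}
… ∩ ⟦that called 11⟧ = {1, 2, 7, 8, 9, 12} ∩ {2, 3, 4, 5, 7, 10, 11, 12} = {2, 7, 12}
⟦scholar below 9 that called 11⟧ = {2, 7, 12}; 9 ∉ this set.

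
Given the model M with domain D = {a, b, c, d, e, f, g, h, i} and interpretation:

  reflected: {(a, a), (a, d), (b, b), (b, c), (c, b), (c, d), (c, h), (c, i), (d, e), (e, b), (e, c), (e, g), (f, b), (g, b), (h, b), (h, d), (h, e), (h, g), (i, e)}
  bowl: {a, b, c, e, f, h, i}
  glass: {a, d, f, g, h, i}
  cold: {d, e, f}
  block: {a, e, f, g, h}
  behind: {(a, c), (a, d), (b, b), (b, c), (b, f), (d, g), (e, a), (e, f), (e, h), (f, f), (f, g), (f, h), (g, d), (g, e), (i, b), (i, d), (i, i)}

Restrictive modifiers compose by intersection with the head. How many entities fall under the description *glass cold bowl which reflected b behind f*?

1

⟦which reflected b⟧ = {x : ⟨x, b⟩ ∈ ⟦reflected⟧} = {b, c, e, f, g, h}
⟦behind f⟧ = {x : ⟨x, f⟩ ∈ ⟦behind⟧} = {b, e, f}
⟦bowl⟧ = {a, b, c, e, f, h, i}
… ∩ ⟦which reflected b⟧ = {a, b, c, e, f, h, i} ∩ {b, c, e, f, g, h} = {b, c, e, f, h}
… ∩ ⟦behind f⟧ = {b, c, e, f, h} ∩ {b, e, f} = {b, e, f}
… ∩ ⟦glass⟧ = {b, e, f} ∩ {a, d, f, g, h, i} = {f}
… ∩ ⟦cold⟧ = {f} ∩ {d, e, f} = {f}
⟦glass cold bowl which reflected b behind f⟧ = {f}, so the cardinality is 1.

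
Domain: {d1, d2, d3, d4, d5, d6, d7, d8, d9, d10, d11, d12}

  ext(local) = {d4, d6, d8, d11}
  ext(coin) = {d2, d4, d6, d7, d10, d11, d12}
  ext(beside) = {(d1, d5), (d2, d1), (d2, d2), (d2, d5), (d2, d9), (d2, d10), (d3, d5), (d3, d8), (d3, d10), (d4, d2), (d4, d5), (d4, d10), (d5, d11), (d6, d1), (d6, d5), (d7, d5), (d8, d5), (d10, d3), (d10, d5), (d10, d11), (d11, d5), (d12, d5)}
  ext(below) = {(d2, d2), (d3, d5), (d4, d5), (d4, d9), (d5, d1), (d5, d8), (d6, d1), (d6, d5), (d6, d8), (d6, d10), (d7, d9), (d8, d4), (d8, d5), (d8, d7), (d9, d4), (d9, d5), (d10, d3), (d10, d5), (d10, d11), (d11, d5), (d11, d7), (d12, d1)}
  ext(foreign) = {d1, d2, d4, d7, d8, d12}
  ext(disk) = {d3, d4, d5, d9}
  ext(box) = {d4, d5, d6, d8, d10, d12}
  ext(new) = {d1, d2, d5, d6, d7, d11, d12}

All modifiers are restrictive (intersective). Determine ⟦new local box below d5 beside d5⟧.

{d6}

⟦below d5⟧ = {x : ⟨x, d5⟩ ∈ ⟦below⟧} = {d3, d4, d6, d8, d9, d10, d11}
⟦beside d5⟧ = {x : ⟨x, d5⟩ ∈ ⟦beside⟧} = {d1, d2, d3, d4, d6, d7, d8, d10, d11, d12}
⟦box⟧ = {d4, d5, d6, d8, d10, d12}
… ∩ ⟦below d5⟧ = {d4, d5, d6, d8, d10, d12} ∩ {d3, d4, d6, d8, d9, d10, d11} = {d4, d6, d8, d10}
… ∩ ⟦beside d5⟧ = {d4, d6, d8, d10} ∩ {d1, d2, d3, d4, d6, d7, d8, d10, d11, d12} = {d4, d6, d8, d10}
… ∩ ⟦new⟧ = {d4, d6, d8, d10} ∩ {d1, d2, d5, d6, d7, d11, d12} = {d6}
… ∩ ⟦local⟧ = {d6} ∩ {d4, d6, d8, d11} = {d6}
So ⟦new local box below d5 beside d5⟧ = {d6}.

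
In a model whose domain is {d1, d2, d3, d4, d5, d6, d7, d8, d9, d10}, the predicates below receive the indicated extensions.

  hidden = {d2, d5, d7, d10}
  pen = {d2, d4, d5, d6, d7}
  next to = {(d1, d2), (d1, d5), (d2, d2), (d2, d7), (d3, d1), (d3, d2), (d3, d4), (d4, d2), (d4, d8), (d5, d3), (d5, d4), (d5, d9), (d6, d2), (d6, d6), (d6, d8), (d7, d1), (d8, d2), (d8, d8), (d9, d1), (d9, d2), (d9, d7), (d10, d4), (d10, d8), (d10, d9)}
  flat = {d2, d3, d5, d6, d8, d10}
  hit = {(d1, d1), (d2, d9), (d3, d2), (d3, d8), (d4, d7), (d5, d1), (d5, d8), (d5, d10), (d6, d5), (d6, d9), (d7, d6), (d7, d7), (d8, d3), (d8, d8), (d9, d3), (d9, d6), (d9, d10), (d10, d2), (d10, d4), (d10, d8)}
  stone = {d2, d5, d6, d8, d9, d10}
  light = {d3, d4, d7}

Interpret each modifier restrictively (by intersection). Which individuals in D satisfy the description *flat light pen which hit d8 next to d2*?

{}

⟦which hit d8⟧ = {x : ⟨x, d8⟩ ∈ ⟦hit⟧} = {d3, d5, d8, d10}
⟦next to d2⟧ = {x : ⟨x, d2⟩ ∈ ⟦next to⟧} = {d1, d2, d3, d4, d6, d8, d9}
⟦pen⟧ = {d2, d4, d5, d6, d7}
… ∩ ⟦which hit d8⟧ = {d2, d4, d5, d6, d7} ∩ {d3, d5, d8, d10} = {d5}
… ∩ ⟦next to d2⟧ = {d5} ∩ {d1, d2, d3, d4, d6, d8, d9} = ∅
… ∩ ⟦flat⟧ = ∅ ∩ {d2, d3, d5, d6, d8, d10} = ∅
… ∩ ⟦light⟧ = ∅ ∩ {d3, d4, d7} = ∅
So ⟦flat light pen which hit d8 next to d2⟧ = {}.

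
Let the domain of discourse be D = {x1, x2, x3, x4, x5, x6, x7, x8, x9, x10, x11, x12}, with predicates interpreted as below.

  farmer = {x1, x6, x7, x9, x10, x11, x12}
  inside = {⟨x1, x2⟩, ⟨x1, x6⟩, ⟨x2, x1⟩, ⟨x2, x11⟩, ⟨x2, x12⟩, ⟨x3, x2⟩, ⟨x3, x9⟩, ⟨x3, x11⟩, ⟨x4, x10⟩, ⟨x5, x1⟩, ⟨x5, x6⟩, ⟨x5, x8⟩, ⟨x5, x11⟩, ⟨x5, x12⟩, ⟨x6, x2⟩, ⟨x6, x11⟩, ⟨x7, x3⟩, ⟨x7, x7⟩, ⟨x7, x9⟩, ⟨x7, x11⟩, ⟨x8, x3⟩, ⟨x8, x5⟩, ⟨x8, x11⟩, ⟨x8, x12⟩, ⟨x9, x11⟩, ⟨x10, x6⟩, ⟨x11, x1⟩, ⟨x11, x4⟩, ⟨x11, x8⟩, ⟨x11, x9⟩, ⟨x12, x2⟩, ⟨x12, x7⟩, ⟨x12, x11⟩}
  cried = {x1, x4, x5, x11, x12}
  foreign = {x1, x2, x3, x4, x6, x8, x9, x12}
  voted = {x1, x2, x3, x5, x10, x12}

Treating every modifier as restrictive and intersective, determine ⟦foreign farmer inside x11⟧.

{x6, x9, x12}

⟦inside x11⟧ = {x : ⟨x, x11⟩ ∈ ⟦inside⟧} = {x2, x3, x5, x6, x7, x8, x9, x12}
⟦farmer⟧ = {x1, x6, x7, x9, x10, x11, x12}
… ∩ ⟦inside x11⟧ = {x1, x6, x7, x9, x10, x11, x12} ∩ {x2, x3, x5, x6, x7, x8, x9, x12} = {x6, x7, x9, x12}
… ∩ ⟦foreign⟧ = {x6, x7, x9, x12} ∩ {x1, x2, x3, x4, x6, x8, x9, x12} = {x6, x9, x12}
So ⟦foreign farmer inside x11⟧ = {x6, x9, x12}.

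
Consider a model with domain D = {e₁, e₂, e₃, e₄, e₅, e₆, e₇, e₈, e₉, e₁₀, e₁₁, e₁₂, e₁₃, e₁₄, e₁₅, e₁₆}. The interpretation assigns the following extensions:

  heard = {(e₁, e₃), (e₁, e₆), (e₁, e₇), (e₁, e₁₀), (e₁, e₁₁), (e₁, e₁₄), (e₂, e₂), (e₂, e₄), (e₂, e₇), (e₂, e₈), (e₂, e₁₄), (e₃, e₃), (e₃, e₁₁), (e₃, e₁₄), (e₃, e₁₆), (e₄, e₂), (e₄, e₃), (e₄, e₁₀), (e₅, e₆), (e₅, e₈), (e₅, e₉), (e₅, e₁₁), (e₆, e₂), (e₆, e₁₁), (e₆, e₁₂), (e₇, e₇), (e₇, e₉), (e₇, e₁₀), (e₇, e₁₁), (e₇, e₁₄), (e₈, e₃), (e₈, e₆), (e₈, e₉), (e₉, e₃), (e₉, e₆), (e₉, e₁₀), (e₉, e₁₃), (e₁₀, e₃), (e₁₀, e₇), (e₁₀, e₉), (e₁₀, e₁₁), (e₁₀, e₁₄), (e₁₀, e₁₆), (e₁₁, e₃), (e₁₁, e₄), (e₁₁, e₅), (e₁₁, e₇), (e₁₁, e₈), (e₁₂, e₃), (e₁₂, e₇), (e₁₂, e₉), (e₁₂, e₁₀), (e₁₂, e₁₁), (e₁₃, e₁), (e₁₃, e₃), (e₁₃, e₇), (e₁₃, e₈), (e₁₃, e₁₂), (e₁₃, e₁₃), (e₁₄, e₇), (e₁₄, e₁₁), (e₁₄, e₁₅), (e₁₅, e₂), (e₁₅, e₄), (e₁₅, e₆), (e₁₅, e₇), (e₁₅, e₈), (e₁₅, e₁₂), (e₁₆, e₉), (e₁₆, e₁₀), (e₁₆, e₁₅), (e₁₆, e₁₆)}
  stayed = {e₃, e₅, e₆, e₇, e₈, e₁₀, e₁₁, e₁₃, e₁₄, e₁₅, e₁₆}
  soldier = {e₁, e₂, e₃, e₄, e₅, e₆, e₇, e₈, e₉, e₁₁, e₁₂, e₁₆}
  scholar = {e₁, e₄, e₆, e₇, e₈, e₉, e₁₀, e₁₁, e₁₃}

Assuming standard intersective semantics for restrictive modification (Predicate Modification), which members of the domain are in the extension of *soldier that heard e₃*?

⟦that heard e₃⟧ = {x : ⟨x, e₃⟩ ∈ ⟦heard⟧} = {e₁, e₃, e₄, e₈, e₉, e₁₀, e₁₁, e₁₂, e₁₃}
⟦soldier⟧ = {e₁, e₂, e₃, e₄, e₅, e₆, e₇, e₈, e₉, e₁₁, e₁₂, e₁₆}
… ∩ ⟦that heard e₃⟧ = {e₁, e₂, e₃, e₄, e₅, e₆, e₇, e₈, e₉, e₁₁, e₁₂, e₁₆} ∩ {e₁, e₃, e₄, e₈, e₉, e₁₀, e₁₁, e₁₂, e₁₃} = {e₁, e₃, e₄, e₈, e₉, e₁₁, e₁₂}
So ⟦soldier that heard e₃⟧ = {e₁, e₃, e₄, e₈, e₉, e₁₁, e₁₂}.

{e₁, e₃, e₄, e₈, e₉, e₁₁, e₁₂}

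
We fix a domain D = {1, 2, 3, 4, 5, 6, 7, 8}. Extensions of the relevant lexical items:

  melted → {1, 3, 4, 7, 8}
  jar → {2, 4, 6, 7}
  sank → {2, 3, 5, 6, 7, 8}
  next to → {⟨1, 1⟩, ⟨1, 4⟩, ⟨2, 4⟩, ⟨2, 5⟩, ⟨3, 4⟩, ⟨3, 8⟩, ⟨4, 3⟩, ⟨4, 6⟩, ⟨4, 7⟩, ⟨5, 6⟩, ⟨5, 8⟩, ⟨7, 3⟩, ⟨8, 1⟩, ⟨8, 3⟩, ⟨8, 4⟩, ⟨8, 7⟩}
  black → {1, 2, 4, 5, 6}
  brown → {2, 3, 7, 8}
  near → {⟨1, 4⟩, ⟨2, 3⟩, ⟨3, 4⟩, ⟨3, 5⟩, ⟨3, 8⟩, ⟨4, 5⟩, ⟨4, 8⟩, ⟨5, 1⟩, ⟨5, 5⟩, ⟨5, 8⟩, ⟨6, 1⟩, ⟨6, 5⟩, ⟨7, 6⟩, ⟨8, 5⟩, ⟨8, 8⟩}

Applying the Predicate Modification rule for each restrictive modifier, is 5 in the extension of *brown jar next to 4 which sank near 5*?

no

⟦next to 4⟧ = {x : ⟨x, 4⟩ ∈ ⟦next to⟧} = {1, 2, 3, 8}
⟦which sank⟧ = ⟦sank⟧ = {2, 3, 5, 6, 7, 8}
⟦near 5⟧ = {x : ⟨x, 5⟩ ∈ ⟦near⟧} = {3, 4, 5, 6, 8}
⟦jar⟧ = {2, 4, 6, 7}
… ∩ ⟦next to 4⟧ = {2, 4, 6, 7} ∩ {1, 2, 3, 8} = {2}
… ∩ ⟦which sank⟧ = {2} ∩ {2, 3, 5, 6, 7, 8} = {2}
… ∩ ⟦near 5⟧ = {2} ∩ {3, 4, 5, 6, 8} = ∅
… ∩ ⟦brown⟧ = ∅ ∩ {2, 3, 7, 8} = ∅
⟦brown jar next to 4 which sank near 5⟧ = ∅; 5 ∉ this set.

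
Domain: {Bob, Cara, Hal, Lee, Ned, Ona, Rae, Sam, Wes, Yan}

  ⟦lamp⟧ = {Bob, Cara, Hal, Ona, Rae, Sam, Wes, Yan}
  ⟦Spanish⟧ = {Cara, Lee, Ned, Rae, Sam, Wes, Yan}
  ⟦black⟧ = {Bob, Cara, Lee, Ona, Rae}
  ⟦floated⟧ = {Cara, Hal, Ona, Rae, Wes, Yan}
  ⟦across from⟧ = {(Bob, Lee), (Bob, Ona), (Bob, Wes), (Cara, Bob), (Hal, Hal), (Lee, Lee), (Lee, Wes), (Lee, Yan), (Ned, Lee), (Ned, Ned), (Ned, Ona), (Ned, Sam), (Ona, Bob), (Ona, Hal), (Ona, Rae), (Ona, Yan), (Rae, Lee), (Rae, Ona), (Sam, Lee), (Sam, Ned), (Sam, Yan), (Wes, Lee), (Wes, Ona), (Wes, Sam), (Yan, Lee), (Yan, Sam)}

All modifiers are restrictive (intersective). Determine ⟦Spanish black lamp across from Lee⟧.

{Rae}

⟦across from Lee⟧ = {x : ⟨x, Lee⟩ ∈ ⟦across from⟧} = {Bob, Lee, Ned, Rae, Sam, Wes, Yan}
⟦lamp⟧ = {Bob, Cara, Hal, Ona, Rae, Sam, Wes, Yan}
… ∩ ⟦across from Lee⟧ = {Bob, Cara, Hal, Ona, Rae, Sam, Wes, Yan} ∩ {Bob, Lee, Ned, Rae, Sam, Wes, Yan} = {Bob, Rae, Sam, Wes, Yan}
… ∩ ⟦Spanish⟧ = {Bob, Rae, Sam, Wes, Yan} ∩ {Cara, Lee, Ned, Rae, Sam, Wes, Yan} = {Rae, Sam, Wes, Yan}
… ∩ ⟦black⟧ = {Rae, Sam, Wes, Yan} ∩ {Bob, Cara, Lee, Ona, Rae} = {Rae}
So ⟦Spanish black lamp across from Lee⟧ = {Rae}.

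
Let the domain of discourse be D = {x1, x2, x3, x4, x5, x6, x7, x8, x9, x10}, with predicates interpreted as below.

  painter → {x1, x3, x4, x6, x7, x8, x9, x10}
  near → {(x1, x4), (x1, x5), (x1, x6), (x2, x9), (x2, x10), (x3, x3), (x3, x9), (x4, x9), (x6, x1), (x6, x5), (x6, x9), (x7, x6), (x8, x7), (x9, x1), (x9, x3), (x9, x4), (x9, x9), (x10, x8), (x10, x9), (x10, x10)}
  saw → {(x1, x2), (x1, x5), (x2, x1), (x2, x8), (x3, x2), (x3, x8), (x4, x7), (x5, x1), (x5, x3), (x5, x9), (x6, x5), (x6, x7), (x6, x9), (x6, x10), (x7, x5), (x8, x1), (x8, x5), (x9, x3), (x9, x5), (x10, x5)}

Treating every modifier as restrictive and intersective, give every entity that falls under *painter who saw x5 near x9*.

{x6, x9, x10}

⟦who saw x5⟧ = {x : ⟨x, x5⟩ ∈ ⟦saw⟧} = {x1, x6, x7, x8, x9, x10}
⟦near x9⟧ = {x : ⟨x, x9⟩ ∈ ⟦near⟧} = {x2, x3, x4, x6, x9, x10}
⟦painter⟧ = {x1, x3, x4, x6, x7, x8, x9, x10}
… ∩ ⟦who saw x5⟧ = {x1, x3, x4, x6, x7, x8, x9, x10} ∩ {x1, x6, x7, x8, x9, x10} = {x1, x6, x7, x8, x9, x10}
… ∩ ⟦near x9⟧ = {x1, x6, x7, x8, x9, x10} ∩ {x2, x3, x4, x6, x9, x10} = {x6, x9, x10}
So ⟦painter who saw x5 near x9⟧ = {x6, x9, x10}.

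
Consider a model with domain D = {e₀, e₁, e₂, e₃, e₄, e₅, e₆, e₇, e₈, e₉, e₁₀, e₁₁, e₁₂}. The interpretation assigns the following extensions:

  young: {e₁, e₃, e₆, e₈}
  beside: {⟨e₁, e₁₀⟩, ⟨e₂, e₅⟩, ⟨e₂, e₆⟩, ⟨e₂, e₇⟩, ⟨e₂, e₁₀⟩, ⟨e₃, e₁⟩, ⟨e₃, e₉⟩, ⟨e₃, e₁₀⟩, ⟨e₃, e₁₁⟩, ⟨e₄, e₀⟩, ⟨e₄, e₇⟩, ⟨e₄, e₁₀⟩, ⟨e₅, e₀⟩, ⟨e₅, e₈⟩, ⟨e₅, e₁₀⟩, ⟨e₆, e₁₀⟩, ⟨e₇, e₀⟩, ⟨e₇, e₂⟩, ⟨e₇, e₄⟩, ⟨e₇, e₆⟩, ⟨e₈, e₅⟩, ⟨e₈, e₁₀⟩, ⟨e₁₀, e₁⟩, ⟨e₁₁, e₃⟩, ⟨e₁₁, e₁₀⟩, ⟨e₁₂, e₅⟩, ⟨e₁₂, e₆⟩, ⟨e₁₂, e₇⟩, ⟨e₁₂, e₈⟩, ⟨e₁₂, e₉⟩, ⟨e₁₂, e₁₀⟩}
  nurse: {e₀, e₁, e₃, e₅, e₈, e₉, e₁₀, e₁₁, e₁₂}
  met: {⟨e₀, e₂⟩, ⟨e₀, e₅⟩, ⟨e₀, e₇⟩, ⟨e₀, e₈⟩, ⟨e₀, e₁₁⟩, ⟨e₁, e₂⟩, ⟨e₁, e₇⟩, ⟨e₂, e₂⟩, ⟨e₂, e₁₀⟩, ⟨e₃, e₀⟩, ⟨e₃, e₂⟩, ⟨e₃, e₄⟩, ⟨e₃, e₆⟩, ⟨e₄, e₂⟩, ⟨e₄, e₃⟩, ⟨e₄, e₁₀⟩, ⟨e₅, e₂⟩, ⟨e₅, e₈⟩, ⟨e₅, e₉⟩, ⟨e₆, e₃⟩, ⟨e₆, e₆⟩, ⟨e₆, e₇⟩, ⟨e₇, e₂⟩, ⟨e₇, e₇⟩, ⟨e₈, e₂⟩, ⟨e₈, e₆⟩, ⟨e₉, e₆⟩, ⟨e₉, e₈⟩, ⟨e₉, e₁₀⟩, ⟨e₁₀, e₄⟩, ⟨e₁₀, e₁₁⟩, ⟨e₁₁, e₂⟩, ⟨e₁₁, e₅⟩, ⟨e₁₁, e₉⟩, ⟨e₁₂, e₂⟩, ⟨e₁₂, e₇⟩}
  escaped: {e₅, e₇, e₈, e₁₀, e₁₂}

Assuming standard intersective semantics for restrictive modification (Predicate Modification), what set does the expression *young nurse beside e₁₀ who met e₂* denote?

⟦beside e₁₀⟧ = {x : ⟨x, e₁₀⟩ ∈ ⟦beside⟧} = {e₁, e₂, e₃, e₄, e₅, e₆, e₈, e₁₁, e₁₂}
⟦who met e₂⟧ = {x : ⟨x, e₂⟩ ∈ ⟦met⟧} = {e₀, e₁, e₂, e₃, e₄, e₅, e₇, e₈, e₁₁, e₁₂}
⟦nurse⟧ = {e₀, e₁, e₃, e₅, e₈, e₉, e₁₀, e₁₁, e₁₂}
… ∩ ⟦beside e₁₀⟧ = {e₀, e₁, e₃, e₅, e₈, e₉, e₁₀, e₁₁, e₁₂} ∩ {e₁, e₂, e₃, e₄, e₅, e₆, e₈, e₁₁, e₁₂} = {e₁, e₃, e₅, e₈, e₁₁, e₁₂}
… ∩ ⟦who met e₂⟧ = {e₁, e₃, e₅, e₈, e₁₁, e₁₂} ∩ {e₀, e₁, e₂, e₃, e₄, e₅, e₇, e₈, e₁₁, e₁₂} = {e₁, e₃, e₅, e₈, e₁₁, e₁₂}
… ∩ ⟦young⟧ = {e₁, e₃, e₅, e₈, e₁₁, e₁₂} ∩ {e₁, e₃, e₆, e₈} = {e₁, e₃, e₈}
So ⟦young nurse beside e₁₀ who met e₂⟧ = {e₁, e₃, e₈}.

{e₁, e₃, e₈}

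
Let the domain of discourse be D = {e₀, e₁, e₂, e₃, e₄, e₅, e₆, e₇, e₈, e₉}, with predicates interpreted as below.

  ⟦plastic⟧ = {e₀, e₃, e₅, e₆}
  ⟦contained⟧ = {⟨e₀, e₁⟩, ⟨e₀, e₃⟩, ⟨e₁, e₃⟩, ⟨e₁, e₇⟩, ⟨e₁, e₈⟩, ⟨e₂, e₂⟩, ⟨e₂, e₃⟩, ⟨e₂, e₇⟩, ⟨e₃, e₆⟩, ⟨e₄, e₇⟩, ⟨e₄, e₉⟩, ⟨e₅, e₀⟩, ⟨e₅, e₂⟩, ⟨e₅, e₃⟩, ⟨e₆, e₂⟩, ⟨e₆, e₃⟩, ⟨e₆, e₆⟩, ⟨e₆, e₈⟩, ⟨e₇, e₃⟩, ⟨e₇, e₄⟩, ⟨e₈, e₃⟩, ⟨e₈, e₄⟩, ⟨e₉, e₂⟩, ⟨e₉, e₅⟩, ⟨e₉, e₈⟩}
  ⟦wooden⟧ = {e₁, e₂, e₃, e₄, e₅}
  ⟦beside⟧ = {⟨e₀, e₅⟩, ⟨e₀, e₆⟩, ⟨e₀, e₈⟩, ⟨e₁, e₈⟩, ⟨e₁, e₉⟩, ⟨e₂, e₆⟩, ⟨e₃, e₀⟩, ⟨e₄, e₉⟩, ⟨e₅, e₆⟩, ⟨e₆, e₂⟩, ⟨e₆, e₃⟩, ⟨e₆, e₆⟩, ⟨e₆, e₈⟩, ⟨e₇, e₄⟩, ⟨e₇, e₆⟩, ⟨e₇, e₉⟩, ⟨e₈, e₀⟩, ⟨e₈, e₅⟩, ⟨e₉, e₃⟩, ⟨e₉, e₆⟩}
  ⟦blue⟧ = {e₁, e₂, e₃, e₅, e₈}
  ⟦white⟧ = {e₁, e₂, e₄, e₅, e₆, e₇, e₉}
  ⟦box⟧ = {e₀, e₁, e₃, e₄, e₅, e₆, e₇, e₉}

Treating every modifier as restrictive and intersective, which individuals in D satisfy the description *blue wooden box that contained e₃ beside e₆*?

⟦that contained e₃⟧ = {x : ⟨x, e₃⟩ ∈ ⟦contained⟧} = {e₀, e₁, e₂, e₅, e₆, e₇, e₈}
⟦beside e₆⟧ = {x : ⟨x, e₆⟩ ∈ ⟦beside⟧} = {e₀, e₂, e₅, e₆, e₇, e₉}
⟦box⟧ = {e₀, e₁, e₃, e₄, e₅, e₆, e₇, e₉}
… ∩ ⟦that contained e₃⟧ = {e₀, e₁, e₃, e₄, e₅, e₆, e₇, e₉} ∩ {e₀, e₁, e₂, e₅, e₆, e₇, e₈} = {e₀, e₁, e₅, e₆, e₇}
… ∩ ⟦beside e₆⟧ = {e₀, e₁, e₅, e₆, e₇} ∩ {e₀, e₂, e₅, e₆, e₇, e₉} = {e₀, e₅, e₆, e₇}
… ∩ ⟦blue⟧ = {e₀, e₅, e₆, e₇} ∩ {e₁, e₂, e₃, e₅, e₈} = {e₅}
… ∩ ⟦wooden⟧ = {e₅} ∩ {e₁, e₂, e₃, e₄, e₅} = {e₅}
So ⟦blue wooden box that contained e₃ beside e₆⟧ = {e₅}.

{e₅}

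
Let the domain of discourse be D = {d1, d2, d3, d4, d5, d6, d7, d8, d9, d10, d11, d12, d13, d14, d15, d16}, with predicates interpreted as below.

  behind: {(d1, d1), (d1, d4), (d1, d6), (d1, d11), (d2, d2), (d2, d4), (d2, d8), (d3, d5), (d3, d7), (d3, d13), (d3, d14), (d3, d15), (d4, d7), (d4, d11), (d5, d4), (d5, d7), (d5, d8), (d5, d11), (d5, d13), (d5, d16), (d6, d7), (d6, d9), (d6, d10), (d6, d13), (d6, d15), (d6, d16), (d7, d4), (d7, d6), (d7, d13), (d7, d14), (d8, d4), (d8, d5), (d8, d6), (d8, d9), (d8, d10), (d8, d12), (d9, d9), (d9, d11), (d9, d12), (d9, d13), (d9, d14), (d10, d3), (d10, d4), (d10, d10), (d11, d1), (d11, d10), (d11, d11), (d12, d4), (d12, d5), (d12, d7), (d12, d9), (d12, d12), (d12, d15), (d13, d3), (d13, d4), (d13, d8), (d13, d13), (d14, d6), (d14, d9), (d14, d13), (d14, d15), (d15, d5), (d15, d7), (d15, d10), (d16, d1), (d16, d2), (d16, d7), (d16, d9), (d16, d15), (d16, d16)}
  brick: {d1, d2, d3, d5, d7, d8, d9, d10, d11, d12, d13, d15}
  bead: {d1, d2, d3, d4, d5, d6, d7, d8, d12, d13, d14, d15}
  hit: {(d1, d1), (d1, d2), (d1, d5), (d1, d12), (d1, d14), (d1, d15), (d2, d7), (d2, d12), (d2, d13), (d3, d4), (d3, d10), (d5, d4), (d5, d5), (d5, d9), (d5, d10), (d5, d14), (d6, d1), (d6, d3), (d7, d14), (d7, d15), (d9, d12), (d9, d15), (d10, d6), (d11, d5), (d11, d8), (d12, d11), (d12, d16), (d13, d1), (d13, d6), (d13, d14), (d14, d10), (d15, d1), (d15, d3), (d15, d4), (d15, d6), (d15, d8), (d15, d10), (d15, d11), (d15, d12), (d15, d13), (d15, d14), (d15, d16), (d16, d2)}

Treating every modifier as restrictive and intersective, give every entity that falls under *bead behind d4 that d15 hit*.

{d1, d8, d12, d13}

⟦behind d4⟧ = {x : ⟨x, d4⟩ ∈ ⟦behind⟧} = {d1, d2, d5, d7, d8, d10, d12, d13}
⟦that d15 hit⟧ = {x : ⟨d15, x⟩ ∈ ⟦hit⟧} = {d1, d3, d4, d6, d8, d10, d11, d12, d13, d14, d16}
⟦bead⟧ = {d1, d2, d3, d4, d5, d6, d7, d8, d12, d13, d14, d15}
… ∩ ⟦behind d4⟧ = {d1, d2, d3, d4, d5, d6, d7, d8, d12, d13, d14, d15} ∩ {d1, d2, d5, d7, d8, d10, d12, d13} = {d1, d2, d5, d7, d8, d12, d13}
… ∩ ⟦that d15 hit⟧ = {d1, d2, d5, d7, d8, d12, d13} ∩ {d1, d3, d4, d6, d8, d10, d11, d12, d13, d14, d16} = {d1, d8, d12, d13}
So ⟦bead behind d4 that d15 hit⟧ = {d1, d8, d12, d13}.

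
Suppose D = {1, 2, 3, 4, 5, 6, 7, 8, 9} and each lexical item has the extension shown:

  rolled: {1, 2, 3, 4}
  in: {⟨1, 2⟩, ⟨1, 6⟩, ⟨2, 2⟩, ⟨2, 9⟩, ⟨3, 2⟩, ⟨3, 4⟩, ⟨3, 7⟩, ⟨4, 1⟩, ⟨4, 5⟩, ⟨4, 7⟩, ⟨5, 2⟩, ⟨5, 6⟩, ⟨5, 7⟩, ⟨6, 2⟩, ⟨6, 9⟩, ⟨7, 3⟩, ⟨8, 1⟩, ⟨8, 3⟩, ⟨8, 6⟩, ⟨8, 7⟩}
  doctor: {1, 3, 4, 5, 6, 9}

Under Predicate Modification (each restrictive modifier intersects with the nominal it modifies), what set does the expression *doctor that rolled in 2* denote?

{1, 3}

⟦that rolled⟧ = ⟦rolled⟧ = {1, 2, 3, 4}
⟦in 2⟧ = {x : ⟨x, 2⟩ ∈ ⟦in⟧} = {1, 2, 3, 5, 6}
⟦doctor⟧ = {1, 3, 4, 5, 6, 9}
… ∩ ⟦that rolled⟧ = {1, 3, 4, 5, 6, 9} ∩ {1, 2, 3, 4} = {1, 3, 4}
… ∩ ⟦in 2⟧ = {1, 3, 4} ∩ {1, 2, 3, 5, 6} = {1, 3}
So ⟦doctor that rolled in 2⟧ = {1, 3}.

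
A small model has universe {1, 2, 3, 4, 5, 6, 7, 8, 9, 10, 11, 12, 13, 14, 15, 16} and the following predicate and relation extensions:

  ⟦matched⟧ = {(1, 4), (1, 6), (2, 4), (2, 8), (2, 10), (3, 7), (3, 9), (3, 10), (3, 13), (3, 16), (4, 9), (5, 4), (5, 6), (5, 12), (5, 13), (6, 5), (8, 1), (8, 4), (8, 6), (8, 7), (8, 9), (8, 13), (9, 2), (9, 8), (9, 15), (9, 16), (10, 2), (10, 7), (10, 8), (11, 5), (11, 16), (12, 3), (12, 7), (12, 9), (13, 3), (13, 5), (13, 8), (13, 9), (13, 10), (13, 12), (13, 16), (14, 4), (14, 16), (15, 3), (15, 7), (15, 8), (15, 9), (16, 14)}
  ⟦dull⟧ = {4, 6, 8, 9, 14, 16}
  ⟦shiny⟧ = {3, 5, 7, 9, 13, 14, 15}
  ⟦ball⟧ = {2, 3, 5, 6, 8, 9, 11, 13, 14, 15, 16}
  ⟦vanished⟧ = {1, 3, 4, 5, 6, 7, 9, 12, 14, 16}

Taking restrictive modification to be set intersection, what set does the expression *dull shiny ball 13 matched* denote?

⟦13 matched⟧ = {x : ⟨13, x⟩ ∈ ⟦matched⟧} = {3, 5, 8, 9, 10, 12, 16}
⟦ball⟧ = {2, 3, 5, 6, 8, 9, 11, 13, 14, 15, 16}
… ∩ ⟦13 matched⟧ = {2, 3, 5, 6, 8, 9, 11, 13, 14, 15, 16} ∩ {3, 5, 8, 9, 10, 12, 16} = {3, 5, 8, 9, 16}
… ∩ ⟦dull⟧ = {3, 5, 8, 9, 16} ∩ {4, 6, 8, 9, 14, 16} = {8, 9, 16}
… ∩ ⟦shiny⟧ = {8, 9, 16} ∩ {3, 5, 7, 9, 13, 14, 15} = {9}
So ⟦dull shiny ball 13 matched⟧ = {9}.

{9}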